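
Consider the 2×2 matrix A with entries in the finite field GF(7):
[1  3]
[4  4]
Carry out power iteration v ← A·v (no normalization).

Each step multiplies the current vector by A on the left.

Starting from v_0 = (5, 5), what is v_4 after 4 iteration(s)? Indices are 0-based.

v_4 = (2, 0)

v_0 = (5, 5).
v_1 = A·v_0 = (6, 5).
v_2 = A·v_1 = (0, 2).
v_3 = A·v_2 = (6, 1).
v_4 = A·v_3 = (2, 0).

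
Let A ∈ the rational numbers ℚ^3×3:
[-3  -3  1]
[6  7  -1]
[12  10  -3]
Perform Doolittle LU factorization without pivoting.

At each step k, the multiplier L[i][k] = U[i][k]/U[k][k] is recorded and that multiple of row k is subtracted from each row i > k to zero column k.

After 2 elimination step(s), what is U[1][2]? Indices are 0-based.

k=0: U[0][0]=-3
  eliminate (1,0): mult=-2, new row 1: (0, 1, 1); set L[1][0]=-2
  eliminate (2,0): mult=-4, new row 2: (0, -2, 1); set L[2][0]=-4
k=1: U[1][1]=1
  eliminate (2,1): mult=-2, new row 2: (0, 0, 3); set L[2][1]=-2

U[1][2] = 1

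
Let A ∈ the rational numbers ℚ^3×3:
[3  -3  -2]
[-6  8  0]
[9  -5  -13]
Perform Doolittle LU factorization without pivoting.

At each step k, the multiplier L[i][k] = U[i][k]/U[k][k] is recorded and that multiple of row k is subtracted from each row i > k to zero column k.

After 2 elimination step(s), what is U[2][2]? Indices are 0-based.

[col 0] pivot 3
  R1 -= -2*R0 → (0, 2, -4)  (L[1][0] := -2)
  R2 -= 3*R0 → (0, 4, -7)  (L[2][0] := 3)
[col 1] pivot 2
  R2 -= 2*R1 → (0, 0, 1)  (L[2][1] := 2)

U[2][2] = 1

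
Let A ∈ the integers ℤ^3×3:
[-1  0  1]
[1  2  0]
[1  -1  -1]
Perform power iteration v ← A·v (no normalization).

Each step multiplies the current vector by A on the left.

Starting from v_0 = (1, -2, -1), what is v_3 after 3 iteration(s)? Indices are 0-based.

v_3 = (-9, -10, 17)

v_0 = (1, -2, -1).
v_1 = A·v_0 = (-2, -3, 4).
v_2 = A·v_1 = (6, -8, -3).
v_3 = A·v_2 = (-9, -10, 17).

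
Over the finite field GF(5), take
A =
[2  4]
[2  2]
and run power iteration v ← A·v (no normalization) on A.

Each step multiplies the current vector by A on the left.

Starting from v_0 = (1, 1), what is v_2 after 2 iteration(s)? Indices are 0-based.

v_0 = (1, 1).
v_1 = A·v_0 = (1, 4).
v_2 = A·v_1 = (3, 0).

v_2 = (3, 0)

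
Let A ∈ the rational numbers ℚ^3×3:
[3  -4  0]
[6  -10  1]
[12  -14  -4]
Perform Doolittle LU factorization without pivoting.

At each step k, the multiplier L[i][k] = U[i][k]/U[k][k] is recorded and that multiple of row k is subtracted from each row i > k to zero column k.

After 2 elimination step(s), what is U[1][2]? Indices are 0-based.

[col 0] pivot 3
  R1 -= 2*R0 → (0, -2, 1)  (L[1][0] := 2)
  R2 -= 4*R0 → (0, 2, -4)  (L[2][0] := 4)
[col 1] pivot -2
  R2 -= -1*R1 → (0, 0, -3)  (L[2][1] := -1)

U[1][2] = 1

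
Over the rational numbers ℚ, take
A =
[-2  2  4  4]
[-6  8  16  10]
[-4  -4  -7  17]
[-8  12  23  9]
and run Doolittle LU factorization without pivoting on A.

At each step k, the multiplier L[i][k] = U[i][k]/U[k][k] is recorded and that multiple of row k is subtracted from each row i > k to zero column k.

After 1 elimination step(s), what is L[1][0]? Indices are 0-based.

L[1][0] = 3

k=0: U[0][0]=-2
  eliminate (1,0): mult=3, new row 1: (0, 2, 4, -2); set L[1][0]=3
  eliminate (2,0): mult=2, new row 2: (0, -8, -15, 9); set L[2][0]=2
  eliminate (3,0): mult=4, new row 3: (0, 4, 7, -7); set L[3][0]=4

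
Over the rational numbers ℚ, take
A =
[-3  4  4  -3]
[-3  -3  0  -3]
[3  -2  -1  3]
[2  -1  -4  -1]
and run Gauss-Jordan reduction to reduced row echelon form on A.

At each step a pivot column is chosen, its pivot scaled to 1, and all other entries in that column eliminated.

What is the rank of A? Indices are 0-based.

pivot(0,0)=-3: scale R0 → (1, -4/3, -4/3, 1)
  clear (1,0): R1 −= (-3)R0 → (0, -7, -4, 0)
  clear (2,0): R2 −= (3)R0 → (0, 2, 3, 0)
  clear (3,0): R3 −= (2)R0 → (0, 5/3, -4/3, -3)
pivot(1,1)=-7: scale R1 → (0, 1, 4/7, 0)
  clear (0,1): R0 −= (-4/3)R1 → (1, 0, -4/7, 1)
  clear (2,1): R2 −= (2)R1 → (0, 0, 13/7, 0)
  clear (3,1): R3 −= (5/3)R1 → (0, 0, -16/7, -3)
pivot(2,2)=13/7: scale R2 → (0, 0, 1, 0)
  clear (0,2): R0 −= (-4/7)R2 → (1, 0, 0, 1)
  clear (1,2): R1 −= (4/7)R2 → (0, 1, 0, 0)
  clear (3,2): R3 −= (-16/7)R2 → (0, 0, 0, -3)
pivot(3,3)=-3: scale R3 → (0, 0, 0, 1)
  clear (0,3): R0 −= (1)R3 → (1, 0, 0, 0)

rank = 4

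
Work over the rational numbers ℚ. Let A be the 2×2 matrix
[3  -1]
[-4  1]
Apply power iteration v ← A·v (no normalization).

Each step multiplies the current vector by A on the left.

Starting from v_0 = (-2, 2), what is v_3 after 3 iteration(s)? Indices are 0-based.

v_0 = (-2, 2).
v_1 = A·v_0 = (-8, 10).
v_2 = A·v_1 = (-34, 42).
v_3 = A·v_2 = (-144, 178).

v_3 = (-144, 178)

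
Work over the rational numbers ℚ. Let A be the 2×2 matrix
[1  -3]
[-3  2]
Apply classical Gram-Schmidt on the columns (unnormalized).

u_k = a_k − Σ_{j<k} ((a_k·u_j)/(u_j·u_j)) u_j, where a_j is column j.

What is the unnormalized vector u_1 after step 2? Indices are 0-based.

u_1 = (-21/10, -7/10)

Step 1: u_0 = a_0 = (1, -3).
Step 2: u_1 = a_1 − (-9/10)·u_0 = (-21/10, -7/10).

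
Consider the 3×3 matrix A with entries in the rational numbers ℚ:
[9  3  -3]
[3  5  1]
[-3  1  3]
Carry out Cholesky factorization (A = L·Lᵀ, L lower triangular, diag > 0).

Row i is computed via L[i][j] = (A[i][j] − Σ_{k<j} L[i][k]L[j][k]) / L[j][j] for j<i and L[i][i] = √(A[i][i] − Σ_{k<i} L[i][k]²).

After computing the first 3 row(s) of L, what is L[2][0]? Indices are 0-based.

L[2][0] = -1

Step 1: L[0][0] = √(9) = 3.
  L[1][0] = (3) / L[0][0] = 1.
Step 2: L[1][1] = √(4) = 2.
  L[2][0] = (-3) / L[0][0] = -1.
  L[2][1] = (2) / L[1][1] = 1.
Step 3: L[2][2] = √(1) = 1.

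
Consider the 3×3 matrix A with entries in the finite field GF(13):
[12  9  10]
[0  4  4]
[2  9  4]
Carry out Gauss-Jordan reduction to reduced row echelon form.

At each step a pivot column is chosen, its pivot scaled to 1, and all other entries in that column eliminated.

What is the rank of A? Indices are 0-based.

rank = 3

step 1: normalize row 0 (÷12) = (1, 4, 3)
  row 2: subtract 2×row0 = (0, 1, 11)
step 2: normalize row 1 (÷4) = (0, 1, 1)
  row 0: subtract 4×row1 = (1, 0, 12)
  row 2: subtract 1×row1 = (0, 0, 10)
step 3: normalize row 2 (÷10) = (0, 0, 1)
  row 0: subtract 12×row2 = (1, 0, 0)
  row 1: subtract 1×row2 = (0, 1, 0)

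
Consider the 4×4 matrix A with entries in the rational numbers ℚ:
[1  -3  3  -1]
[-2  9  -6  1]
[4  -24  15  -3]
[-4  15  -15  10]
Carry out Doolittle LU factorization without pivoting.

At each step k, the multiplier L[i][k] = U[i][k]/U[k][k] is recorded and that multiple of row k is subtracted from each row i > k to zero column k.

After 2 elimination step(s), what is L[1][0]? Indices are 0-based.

L[1][0] = -2

[col 0] pivot 1
  R1 -= -2*R0 → (0, 3, 0, -1)  (L[1][0] := -2)
  R2 -= 4*R0 → (0, -12, 3, 1)  (L[2][0] := 4)
  R3 -= -4*R0 → (0, 3, -3, 6)  (L[3][0] := -4)
[col 1] pivot 3
  R2 -= -4*R1 → (0, 0, 3, -3)  (L[2][1] := -4)
  R3 -= 1*R1 → (0, 0, -3, 7)  (L[3][1] := 1)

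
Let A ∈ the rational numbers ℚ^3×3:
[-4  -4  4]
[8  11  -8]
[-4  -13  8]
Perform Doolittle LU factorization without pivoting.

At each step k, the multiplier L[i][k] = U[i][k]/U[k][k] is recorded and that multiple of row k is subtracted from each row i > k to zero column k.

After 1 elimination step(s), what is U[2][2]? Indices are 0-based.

U[2][2] = 4

Step 1: pivot at (0,0) is -4.
  row1 ← row1 − (-2)·row0  ⇒  L[1][0]=-2, U row1=(0, 3, 0)
  row2 ← row2 − (1)·row0  ⇒  L[2][0]=1, U row2=(0, -9, 4)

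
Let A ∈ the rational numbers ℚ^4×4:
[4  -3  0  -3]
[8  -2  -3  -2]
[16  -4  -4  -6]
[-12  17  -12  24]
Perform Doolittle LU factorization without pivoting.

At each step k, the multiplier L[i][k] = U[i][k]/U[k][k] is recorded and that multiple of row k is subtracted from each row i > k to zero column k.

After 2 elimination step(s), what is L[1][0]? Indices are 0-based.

[col 0] pivot 4
  R1 -= 2*R0 → (0, 4, -3, 4)  (L[1][0] := 2)
  R2 -= 4*R0 → (0, 8, -4, 6)  (L[2][0] := 4)
  R3 -= -3*R0 → (0, 8, -12, 15)  (L[3][0] := -3)
[col 1] pivot 4
  R2 -= 2*R1 → (0, 0, 2, -2)  (L[2][1] := 2)
  R3 -= 2*R1 → (0, 0, -6, 7)  (L[3][1] := 2)

L[1][0] = 2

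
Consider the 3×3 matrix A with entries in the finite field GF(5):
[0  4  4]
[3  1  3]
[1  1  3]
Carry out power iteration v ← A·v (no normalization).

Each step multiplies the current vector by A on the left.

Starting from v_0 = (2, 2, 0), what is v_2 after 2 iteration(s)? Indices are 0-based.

v_0 = (2, 2, 0).
v_1 = A·v_0 = (3, 3, 4).
v_2 = A·v_1 = (3, 4, 3).

v_2 = (3, 4, 3)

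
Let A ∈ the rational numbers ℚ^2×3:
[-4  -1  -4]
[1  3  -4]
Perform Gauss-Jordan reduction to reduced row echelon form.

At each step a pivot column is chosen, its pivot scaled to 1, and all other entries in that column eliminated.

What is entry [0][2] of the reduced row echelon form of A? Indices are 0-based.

pivot(0,0)=-4: scale R0 → (1, 1/4, 1)
  clear (1,0): R1 −= (1)R0 → (0, 11/4, -5)
pivot(1,1)=11/4: scale R1 → (0, 1, -20/11)
  clear (0,1): R0 −= (1/4)R1 → (1, 0, 16/11)

M[0][2] = 16/11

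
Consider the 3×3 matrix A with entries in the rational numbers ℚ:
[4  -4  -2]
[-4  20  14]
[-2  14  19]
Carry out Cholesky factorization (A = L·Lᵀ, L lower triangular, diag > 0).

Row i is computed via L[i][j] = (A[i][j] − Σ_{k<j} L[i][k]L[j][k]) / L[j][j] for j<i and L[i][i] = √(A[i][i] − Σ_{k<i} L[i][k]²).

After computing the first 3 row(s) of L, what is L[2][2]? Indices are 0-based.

L[2][2] = 3

Step 1: L[0][0] = √(4) = 2.
  L[1][0] = (-4) / L[0][0] = -2.
Step 2: L[1][1] = √(16) = 4.
  L[2][0] = (-2) / L[0][0] = -1.
  L[2][1] = (12) / L[1][1] = 3.
Step 3: L[2][2] = √(9) = 3.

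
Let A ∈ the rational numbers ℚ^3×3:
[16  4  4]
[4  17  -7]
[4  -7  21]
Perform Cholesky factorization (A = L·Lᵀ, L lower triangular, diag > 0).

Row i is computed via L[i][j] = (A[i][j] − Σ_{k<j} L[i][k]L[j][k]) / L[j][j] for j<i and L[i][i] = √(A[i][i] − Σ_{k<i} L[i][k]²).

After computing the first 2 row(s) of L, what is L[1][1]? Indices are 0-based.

L[1][1] = 4

Step 1: L[0][0] = √(16) = 4.
  L[1][0] = (4) / L[0][0] = 1.
Step 2: L[1][1] = √(16) = 4.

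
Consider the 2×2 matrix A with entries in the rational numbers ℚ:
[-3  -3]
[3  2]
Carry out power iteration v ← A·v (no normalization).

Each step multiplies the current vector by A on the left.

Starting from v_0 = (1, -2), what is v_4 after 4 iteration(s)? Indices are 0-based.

v_4 = (21, -17)

v_0 = (1, -2).
v_1 = A·v_0 = (3, -1).
v_2 = A·v_1 = (-6, 7).
v_3 = A·v_2 = (-3, -4).
v_4 = A·v_3 = (21, -17).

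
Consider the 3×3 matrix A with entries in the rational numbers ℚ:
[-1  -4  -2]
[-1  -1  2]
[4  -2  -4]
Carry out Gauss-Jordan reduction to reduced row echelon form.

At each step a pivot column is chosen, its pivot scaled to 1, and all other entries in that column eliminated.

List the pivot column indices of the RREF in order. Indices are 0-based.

[1] R0 /= -1  ⇒  (1, 4, 2)
     R1 -= -1·R0  ⇒  (0, 3, 4)
     R2 -= 4·R0  ⇒  (0, -18, -12)
[2] R1 /= 3  ⇒  (0, 1, 4/3)
     R0 -= 4·R1  ⇒  (1, 0, -10/3)
     R2 -= -18·R1  ⇒  (0, 0, 12)
[3] R2 /= 12  ⇒  (0, 0, 1)
     R0 -= -10/3·R2  ⇒  (1, 0, 0)
     R1 -= 4/3·R2  ⇒  (0, 1, 0)

pivot columns: 0, 1, 2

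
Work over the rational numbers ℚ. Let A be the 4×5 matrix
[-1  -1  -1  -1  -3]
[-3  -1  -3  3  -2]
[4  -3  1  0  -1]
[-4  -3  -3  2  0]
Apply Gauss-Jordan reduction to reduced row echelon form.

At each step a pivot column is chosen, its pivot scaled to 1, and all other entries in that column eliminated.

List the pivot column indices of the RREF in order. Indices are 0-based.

pivot columns: 0, 1, 2, 3

pivot(0,0)=-1: scale R0 → (1, 1, 1, 1, 3)
  clear (1,0): R1 −= (-3)R0 → (0, 2, 0, 6, 7)
  clear (2,0): R2 −= (4)R0 → (0, -7, -3, -4, -13)
  clear (3,0): R3 −= (-4)R0 → (0, 1, 1, 6, 12)
pivot(1,1)=2: scale R1 → (0, 1, 0, 3, 7/2)
  clear (0,1): R0 −= (1)R1 → (1, 0, 1, -2, -1/2)
  clear (2,1): R2 −= (-7)R1 → (0, 0, -3, 17, 23/2)
  clear (3,1): R3 −= (1)R1 → (0, 0, 1, 3, 17/2)
pivot(2,2)=-3: scale R2 → (0, 0, 1, -17/3, -23/6)
  clear (0,2): R0 −= (1)R2 → (1, 0, 0, 11/3, 10/3)
  clear (3,2): R3 −= (1)R2 → (0, 0, 0, 26/3, 37/3)
pivot(3,3)=26/3: scale R3 → (0, 0, 0, 1, 37/26)
  clear (0,3): R0 −= (11/3)R3 → (1, 0, 0, 0, -49/26)
  clear (1,3): R1 −= (3)R3 → (0, 1, 0, 0, -10/13)
  clear (2,3): R2 −= (-17/3)R3 → (0, 0, 1, 0, 55/13)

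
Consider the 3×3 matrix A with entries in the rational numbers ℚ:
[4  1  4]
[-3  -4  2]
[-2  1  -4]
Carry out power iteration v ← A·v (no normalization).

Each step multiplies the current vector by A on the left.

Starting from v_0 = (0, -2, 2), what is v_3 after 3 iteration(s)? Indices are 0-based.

v_0 = (0, -2, 2).
v_1 = A·v_0 = (6, 12, -10).
v_2 = A·v_1 = (-4, -86, 40).
v_3 = A·v_2 = (58, 436, -238).

v_3 = (58, 436, -238)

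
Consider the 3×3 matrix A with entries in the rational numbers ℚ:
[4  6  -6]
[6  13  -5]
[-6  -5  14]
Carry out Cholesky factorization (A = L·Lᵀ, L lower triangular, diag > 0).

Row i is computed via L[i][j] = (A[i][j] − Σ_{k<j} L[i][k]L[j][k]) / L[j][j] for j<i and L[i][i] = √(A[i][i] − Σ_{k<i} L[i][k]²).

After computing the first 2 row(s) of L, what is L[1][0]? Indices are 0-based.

Step 1: L[0][0] = √(4) = 2.
  L[1][0] = (6) / L[0][0] = 3.
Step 2: L[1][1] = √(4) = 2.

L[1][0] = 3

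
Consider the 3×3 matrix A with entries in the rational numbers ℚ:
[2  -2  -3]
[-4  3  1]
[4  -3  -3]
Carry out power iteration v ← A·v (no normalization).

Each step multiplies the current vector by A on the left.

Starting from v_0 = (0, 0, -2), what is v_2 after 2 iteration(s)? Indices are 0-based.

v_2 = (-2, -24, 12)

v_0 = (0, 0, -2).
v_1 = A·v_0 = (6, -2, 6).
v_2 = A·v_1 = (-2, -24, 12).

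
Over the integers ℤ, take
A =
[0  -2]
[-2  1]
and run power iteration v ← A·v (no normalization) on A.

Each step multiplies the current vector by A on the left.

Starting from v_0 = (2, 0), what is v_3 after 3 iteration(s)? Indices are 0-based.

v_0 = (2, 0).
v_1 = A·v_0 = (0, -4).
v_2 = A·v_1 = (8, -4).
v_3 = A·v_2 = (8, -20).

v_3 = (8, -20)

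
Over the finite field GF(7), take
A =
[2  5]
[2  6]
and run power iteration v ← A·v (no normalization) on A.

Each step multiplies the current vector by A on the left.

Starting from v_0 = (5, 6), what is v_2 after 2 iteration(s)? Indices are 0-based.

v_0 = (5, 6).
v_1 = A·v_0 = (5, 4).
v_2 = A·v_1 = (2, 6).

v_2 = (2, 6)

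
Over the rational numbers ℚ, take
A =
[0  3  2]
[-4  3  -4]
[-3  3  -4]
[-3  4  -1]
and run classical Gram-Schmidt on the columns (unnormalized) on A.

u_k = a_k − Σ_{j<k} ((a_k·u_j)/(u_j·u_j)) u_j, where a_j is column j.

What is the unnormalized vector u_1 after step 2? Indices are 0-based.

u_1 = (3, -15/17, 3/34, 37/34)

Step 1: u_0 = a_0 = (0, -4, -3, -3).
Step 2: u_1 = a_1 − (-33/34)·u_0 = (3, -15/17, 3/34, 37/34).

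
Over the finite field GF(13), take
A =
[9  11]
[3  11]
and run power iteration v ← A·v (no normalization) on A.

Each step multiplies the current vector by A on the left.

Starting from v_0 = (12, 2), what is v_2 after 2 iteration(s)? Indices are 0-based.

v_2 = (1, 1)

v_0 = (12, 2).
v_1 = A·v_0 = (0, 6).
v_2 = A·v_1 = (1, 1).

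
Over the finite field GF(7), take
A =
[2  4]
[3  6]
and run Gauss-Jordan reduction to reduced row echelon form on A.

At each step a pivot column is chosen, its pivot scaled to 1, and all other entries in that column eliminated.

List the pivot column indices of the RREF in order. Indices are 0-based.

pivot columns: 0

step 1: normalize row 0 (÷2) = (1, 2)
  row 1: subtract 3×row0 = (0, 0)
skip col 1 (zero from row 1)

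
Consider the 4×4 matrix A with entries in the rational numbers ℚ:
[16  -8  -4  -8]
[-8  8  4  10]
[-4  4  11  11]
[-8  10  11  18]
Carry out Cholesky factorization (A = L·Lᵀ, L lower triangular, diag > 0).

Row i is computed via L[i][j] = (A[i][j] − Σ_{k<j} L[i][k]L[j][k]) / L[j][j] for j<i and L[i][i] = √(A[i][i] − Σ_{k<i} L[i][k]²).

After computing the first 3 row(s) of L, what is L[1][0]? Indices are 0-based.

L[1][0] = -2

Step 1: L[0][0] = √(16) = 4.
  L[1][0] = (-8) / L[0][0] = -2.
Step 2: L[1][1] = √(4) = 2.
  L[2][0] = (-4) / L[0][0] = -1.
  L[2][1] = (2) / L[1][1] = 1.
Step 3: L[2][2] = √(9) = 3.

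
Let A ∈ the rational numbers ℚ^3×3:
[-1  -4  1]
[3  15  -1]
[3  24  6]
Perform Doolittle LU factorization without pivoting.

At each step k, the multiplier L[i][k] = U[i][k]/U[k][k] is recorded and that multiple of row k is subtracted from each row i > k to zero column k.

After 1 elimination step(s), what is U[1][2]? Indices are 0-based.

U[1][2] = 2

Step 1: pivot at (0,0) is -1.
  row1 ← row1 − (-3)·row0  ⇒  L[1][0]=-3, U row1=(0, 3, 2)
  row2 ← row2 − (-3)·row0  ⇒  L[2][0]=-3, U row2=(0, 12, 9)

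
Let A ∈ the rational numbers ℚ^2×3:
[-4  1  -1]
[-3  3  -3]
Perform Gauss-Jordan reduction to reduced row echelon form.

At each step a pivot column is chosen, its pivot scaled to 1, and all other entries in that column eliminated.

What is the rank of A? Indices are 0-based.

rank = 2

pivot(0,0)=-4: scale R0 → (1, -1/4, 1/4)
  clear (1,0): R1 −= (-3)R0 → (0, 9/4, -9/4)
pivot(1,1)=9/4: scale R1 → (0, 1, -1)
  clear (0,1): R0 −= (-1/4)R1 → (1, 0, 0)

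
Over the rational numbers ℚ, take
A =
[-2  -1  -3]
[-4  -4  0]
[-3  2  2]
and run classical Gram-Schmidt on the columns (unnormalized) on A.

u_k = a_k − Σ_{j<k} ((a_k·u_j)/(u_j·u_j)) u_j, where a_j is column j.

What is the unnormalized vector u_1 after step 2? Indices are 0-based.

u_1 = (-5/29, -68/29, 94/29)

Step 1: u_0 = a_0 = (-2, -4, -3).
Step 2: u_1 = a_1 − (12/29)·u_0 = (-5/29, -68/29, 94/29).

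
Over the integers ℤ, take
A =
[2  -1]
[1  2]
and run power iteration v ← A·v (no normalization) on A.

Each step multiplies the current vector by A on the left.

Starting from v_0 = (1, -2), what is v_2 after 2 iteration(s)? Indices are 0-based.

v_0 = (1, -2).
v_1 = A·v_0 = (4, -3).
v_2 = A·v_1 = (11, -2).

v_2 = (11, -2)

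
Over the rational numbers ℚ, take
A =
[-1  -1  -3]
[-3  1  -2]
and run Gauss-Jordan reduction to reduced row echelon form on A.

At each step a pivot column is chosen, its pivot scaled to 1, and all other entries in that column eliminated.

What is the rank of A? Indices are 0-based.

[1] R0 /= -1  ⇒  (1, 1, 3)
     R1 -= -3·R0  ⇒  (0, 4, 7)
[2] R1 /= 4  ⇒  (0, 1, 7/4)
     R0 -= 1·R1  ⇒  (1, 0, 5/4)

rank = 2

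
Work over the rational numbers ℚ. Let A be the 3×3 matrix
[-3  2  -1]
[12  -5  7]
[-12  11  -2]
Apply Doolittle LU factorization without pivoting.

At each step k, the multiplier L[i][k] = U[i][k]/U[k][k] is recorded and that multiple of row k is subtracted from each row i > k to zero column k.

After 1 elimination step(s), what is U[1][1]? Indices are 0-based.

k=0: U[0][0]=-3
  eliminate (1,0): mult=-4, new row 1: (0, 3, 3); set L[1][0]=-4
  eliminate (2,0): mult=4, new row 2: (0, 3, 2); set L[2][0]=4

U[1][1] = 3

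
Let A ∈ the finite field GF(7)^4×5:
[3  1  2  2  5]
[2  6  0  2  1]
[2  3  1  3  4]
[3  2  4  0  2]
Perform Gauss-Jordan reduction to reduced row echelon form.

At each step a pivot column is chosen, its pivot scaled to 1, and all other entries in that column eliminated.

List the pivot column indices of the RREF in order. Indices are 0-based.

pivot(0,0)=3: scale R0 → (1, 5, 3, 3, 4)
  clear (1,0): R1 −= (2)R0 → (0, 3, 1, 3, 0)
  clear (2,0): R2 −= (2)R0 → (0, 0, 2, 4, 3)
  clear (3,0): R3 −= (3)R0 → (0, 1, 2, 5, 4)
pivot(1,1)=3: scale R1 → (0, 1, 5, 1, 0)
  clear (0,1): R0 −= (5)R1 → (1, 0, 6, 5, 4)
  clear (3,1): R3 −= (1)R1 → (0, 0, 4, 4, 4)
pivot(2,2)=2: scale R2 → (0, 0, 1, 2, 5)
  clear (0,2): R0 −= (6)R2 → (1, 0, 0, 0, 2)
  clear (1,2): R1 −= (5)R2 → (0, 1, 0, 5, 3)
  clear (3,2): R3 −= (4)R2 → (0, 0, 0, 3, 5)
pivot(3,3)=3: scale R3 → (0, 0, 0, 1, 4)
  clear (1,3): R1 −= (5)R3 → (0, 1, 0, 0, 4)
  clear (2,3): R2 −= (2)R3 → (0, 0, 1, 0, 4)

pivot columns: 0, 1, 2, 3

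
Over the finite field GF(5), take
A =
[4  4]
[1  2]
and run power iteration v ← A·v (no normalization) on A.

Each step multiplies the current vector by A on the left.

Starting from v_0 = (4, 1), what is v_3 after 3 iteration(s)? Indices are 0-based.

v_0 = (4, 1).
v_1 = A·v_0 = (0, 1).
v_2 = A·v_1 = (4, 2).
v_3 = A·v_2 = (4, 3).

v_3 = (4, 3)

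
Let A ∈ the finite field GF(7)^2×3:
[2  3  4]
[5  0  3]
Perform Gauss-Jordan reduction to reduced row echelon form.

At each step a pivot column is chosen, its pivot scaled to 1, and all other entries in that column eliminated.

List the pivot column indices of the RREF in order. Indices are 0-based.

step 1: normalize row 0 (÷2) = (1, 5, 2)
  row 1: subtract 5×row0 = (0, 3, 0)
step 2: normalize row 1 (÷3) = (0, 1, 0)
  row 0: subtract 5×row1 = (1, 0, 2)

pivot columns: 0, 1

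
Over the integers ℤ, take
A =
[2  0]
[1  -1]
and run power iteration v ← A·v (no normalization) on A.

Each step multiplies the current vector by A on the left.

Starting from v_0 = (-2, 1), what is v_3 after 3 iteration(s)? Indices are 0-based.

v_3 = (-16, -7)

v_0 = (-2, 1).
v_1 = A·v_0 = (-4, -3).
v_2 = A·v_1 = (-8, -1).
v_3 = A·v_2 = (-16, -7).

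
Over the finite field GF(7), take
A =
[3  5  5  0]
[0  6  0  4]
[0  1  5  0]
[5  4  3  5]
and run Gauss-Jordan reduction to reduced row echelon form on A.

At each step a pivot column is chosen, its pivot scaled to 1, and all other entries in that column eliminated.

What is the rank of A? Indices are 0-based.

[1] R0 /= 3  ⇒  (1, 4, 4, 0)
     R3 -= 5·R0  ⇒  (0, 5, 4, 5)
[2] R1 /= 6  ⇒  (0, 1, 0, 3)
     R0 -= 4·R1  ⇒  (1, 0, 4, 2)
     R2 -= 1·R1  ⇒  (0, 0, 5, 4)
     R3 -= 5·R1  ⇒  (0, 0, 4, 4)
[3] R2 /= 5  ⇒  (0, 0, 1, 5)
     R0 -= 4·R2  ⇒  (1, 0, 0, 3)
     R3 -= 4·R2  ⇒  (0, 0, 0, 5)
[4] R3 /= 5  ⇒  (0, 0, 0, 1)
     R0 -= 3·R3  ⇒  (1, 0, 0, 0)
     R1 -= 3·R3  ⇒  (0, 1, 0, 0)
     R2 -= 5·R3  ⇒  (0, 0, 1, 0)

rank = 4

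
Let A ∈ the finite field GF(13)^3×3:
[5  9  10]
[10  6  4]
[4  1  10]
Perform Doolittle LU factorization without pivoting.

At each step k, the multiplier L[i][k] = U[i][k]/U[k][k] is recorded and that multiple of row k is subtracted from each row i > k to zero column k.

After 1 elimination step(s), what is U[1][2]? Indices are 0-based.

k=0: U[0][0]=5
  eliminate (1,0): mult=2, new row 1: (0, 1, 10); set L[1][0]=2
  eliminate (2,0): mult=6, new row 2: (0, 12, 2); set L[2][0]=6

U[1][2] = 10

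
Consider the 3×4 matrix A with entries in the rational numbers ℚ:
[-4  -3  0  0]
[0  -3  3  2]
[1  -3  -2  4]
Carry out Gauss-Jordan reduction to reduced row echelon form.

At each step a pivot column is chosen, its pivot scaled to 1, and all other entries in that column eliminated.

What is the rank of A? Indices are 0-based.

rank = 3

pivot(0,0)=-4: scale R0 → (1, 3/4, 0, 0)
  clear (2,0): R2 −= (1)R0 → (0, -15/4, -2, 4)
pivot(1,1)=-3: scale R1 → (0, 1, -1, -2/3)
  clear (0,1): R0 −= (3/4)R1 → (1, 0, 3/4, 1/2)
  clear (2,1): R2 −= (-15/4)R1 → (0, 0, -23/4, 3/2)
pivot(2,2)=-23/4: scale R2 → (0, 0, 1, -6/23)
  clear (0,2): R0 −= (3/4)R2 → (1, 0, 0, 16/23)
  clear (1,2): R1 −= (-1)R2 → (0, 1, 0, -64/69)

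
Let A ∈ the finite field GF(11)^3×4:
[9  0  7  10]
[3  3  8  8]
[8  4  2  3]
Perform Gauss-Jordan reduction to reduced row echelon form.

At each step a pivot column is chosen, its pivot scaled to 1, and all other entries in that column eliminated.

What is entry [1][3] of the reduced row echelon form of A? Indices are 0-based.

step 1: normalize row 0 (÷9) = (1, 0, 2, 6)
  row 1: subtract 3×row0 = (0, 3, 2, 1)
  row 2: subtract 8×row0 = (0, 4, 8, 10)
step 2: normalize row 1 (÷3) = (0, 1, 8, 4)
  row 2: subtract 4×row1 = (0, 0, 9, 5)
step 3: normalize row 2 (÷9) = (0, 0, 1, 3)
  row 0: subtract 2×row2 = (1, 0, 0, 0)
  row 1: subtract 8×row2 = (0, 1, 0, 2)

M[1][3] = 2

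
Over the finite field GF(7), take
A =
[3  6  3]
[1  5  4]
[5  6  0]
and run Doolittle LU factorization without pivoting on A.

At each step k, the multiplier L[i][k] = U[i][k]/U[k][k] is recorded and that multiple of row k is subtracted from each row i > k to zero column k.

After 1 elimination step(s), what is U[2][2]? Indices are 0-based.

U[2][2] = 2

k=0: U[0][0]=3
  eliminate (1,0): mult=5, new row 1: (0, 3, 3); set L[1][0]=5
  eliminate (2,0): mult=4, new row 2: (0, 3, 2); set L[2][0]=4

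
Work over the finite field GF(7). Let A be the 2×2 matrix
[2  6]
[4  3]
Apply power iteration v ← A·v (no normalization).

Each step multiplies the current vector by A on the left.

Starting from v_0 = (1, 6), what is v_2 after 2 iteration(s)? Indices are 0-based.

v_0 = (1, 6).
v_1 = A·v_0 = (3, 1).
v_2 = A·v_1 = (5, 1).

v_2 = (5, 1)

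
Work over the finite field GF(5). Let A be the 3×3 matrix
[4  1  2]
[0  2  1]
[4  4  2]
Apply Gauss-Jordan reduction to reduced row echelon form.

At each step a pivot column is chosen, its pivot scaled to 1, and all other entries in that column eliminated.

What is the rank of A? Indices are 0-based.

[1] R0 /= 4  ⇒  (1, 4, 3)
     R2 -= 4·R0  ⇒  (0, 3, 0)
[2] R1 /= 2  ⇒  (0, 1, 3)
     R0 -= 4·R1  ⇒  (1, 0, 1)
     R2 -= 3·R1  ⇒  (0, 0, 1)
[3] R2 /= 1  ⇒  (0, 0, 1)
     R0 -= 1·R2  ⇒  (1, 0, 0)
     R1 -= 3·R2  ⇒  (0, 1, 0)

rank = 3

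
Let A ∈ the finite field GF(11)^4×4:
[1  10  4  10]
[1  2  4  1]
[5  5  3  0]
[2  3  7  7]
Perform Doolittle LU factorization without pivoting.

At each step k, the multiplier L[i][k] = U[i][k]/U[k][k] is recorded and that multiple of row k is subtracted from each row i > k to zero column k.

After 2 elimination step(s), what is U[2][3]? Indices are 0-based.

k=0: U[0][0]=1
  eliminate (1,0): mult=1, new row 1: (0, 3, 0, 2); set L[1][0]=1
  eliminate (2,0): mult=5, new row 2: (0, 10, 5, 5); set L[2][0]=5
  eliminate (3,0): mult=2, new row 3: (0, 5, 10, 9); set L[3][0]=2
k=1: U[1][1]=3
  eliminate (2,1): mult=7, new row 2: (0, 0, 5, 2); set L[2][1]=7
  eliminate (3,1): mult=9, new row 3: (0, 0, 10, 2); set L[3][1]=9

U[2][3] = 2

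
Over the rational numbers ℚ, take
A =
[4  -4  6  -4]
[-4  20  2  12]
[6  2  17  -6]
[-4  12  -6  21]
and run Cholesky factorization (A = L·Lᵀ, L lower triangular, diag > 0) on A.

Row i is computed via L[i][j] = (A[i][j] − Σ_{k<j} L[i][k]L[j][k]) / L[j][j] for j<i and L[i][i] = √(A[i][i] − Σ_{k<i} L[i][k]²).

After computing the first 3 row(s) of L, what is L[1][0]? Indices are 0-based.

L[1][0] = -2

Step 1: L[0][0] = √(4) = 2.
  L[1][0] = (-4) / L[0][0] = -2.
Step 2: L[1][1] = √(16) = 4.
  L[2][0] = (6) / L[0][0] = 3.
  L[2][1] = (8) / L[1][1] = 2.
Step 3: L[2][2] = √(4) = 2.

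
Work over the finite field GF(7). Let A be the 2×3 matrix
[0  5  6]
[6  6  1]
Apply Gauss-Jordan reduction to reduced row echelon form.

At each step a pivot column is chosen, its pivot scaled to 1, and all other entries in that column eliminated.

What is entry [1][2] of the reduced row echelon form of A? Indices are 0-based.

[1] R0 <-> R1
[1] R0 /= 6  ⇒  (1, 1, 6)
[2] R1 /= 5  ⇒  (0, 1, 4)
     R0 -= 1·R1  ⇒  (1, 0, 2)

M[1][2] = 4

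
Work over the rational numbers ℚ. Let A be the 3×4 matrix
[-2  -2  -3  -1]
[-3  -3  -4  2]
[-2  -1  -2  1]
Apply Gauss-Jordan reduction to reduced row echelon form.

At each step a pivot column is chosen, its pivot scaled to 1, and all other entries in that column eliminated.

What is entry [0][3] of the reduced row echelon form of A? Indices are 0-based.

[1] R0 /= -2  ⇒  (1, 1, 3/2, 1/2)
     R1 -= -3·R0  ⇒  (0, 0, 1/2, 7/2)
     R2 -= -2·R0  ⇒  (0, 1, 1, 2)
[2] R1 <-> R2
[2] R1 /= 1  ⇒  (0, 1, 1, 2)
     R0 -= 1·R1  ⇒  (1, 0, 1/2, -3/2)
[3] R2 /= 1/2  ⇒  (0, 0, 1, 7)
     R0 -= 1/2·R2  ⇒  (1, 0, 0, -5)
     R1 -= 1·R2  ⇒  (0, 1, 0, -5)

M[0][3] = -5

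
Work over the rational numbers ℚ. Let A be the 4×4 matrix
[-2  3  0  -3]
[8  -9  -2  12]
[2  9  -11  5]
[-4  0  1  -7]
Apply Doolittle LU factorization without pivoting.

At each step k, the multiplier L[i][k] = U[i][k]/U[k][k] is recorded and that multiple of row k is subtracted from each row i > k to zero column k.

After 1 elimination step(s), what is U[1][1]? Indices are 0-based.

U[1][1] = 3

Step 1: pivot at (0,0) is -2.
  row1 ← row1 − (-4)·row0  ⇒  L[1][0]=-4, U row1=(0, 3, -2, 0)
  row2 ← row2 − (-1)·row0  ⇒  L[2][0]=-1, U row2=(0, 12, -11, 2)
  row3 ← row3 − (2)·row0  ⇒  L[3][0]=2, U row3=(0, -6, 1, -1)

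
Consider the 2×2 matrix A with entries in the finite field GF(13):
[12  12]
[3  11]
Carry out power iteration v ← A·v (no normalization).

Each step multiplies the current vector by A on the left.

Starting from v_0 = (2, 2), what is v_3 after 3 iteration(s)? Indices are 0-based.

v_0 = (2, 2).
v_1 = A·v_0 = (9, 2).
v_2 = A·v_1 = (2, 10).
v_3 = A·v_2 = (1, 12).

v_3 = (1, 12)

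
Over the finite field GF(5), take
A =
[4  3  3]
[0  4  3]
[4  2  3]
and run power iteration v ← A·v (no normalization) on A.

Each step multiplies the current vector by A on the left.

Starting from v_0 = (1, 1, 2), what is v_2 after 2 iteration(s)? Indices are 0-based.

v_2 = (3, 1, 3)

v_0 = (1, 1, 2).
v_1 = A·v_0 = (3, 0, 2).
v_2 = A·v_1 = (3, 1, 3).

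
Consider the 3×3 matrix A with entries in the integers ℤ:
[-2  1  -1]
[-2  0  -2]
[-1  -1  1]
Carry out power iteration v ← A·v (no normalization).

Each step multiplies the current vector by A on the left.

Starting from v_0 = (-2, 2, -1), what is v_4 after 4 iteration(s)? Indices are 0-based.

v_0 = (-2, 2, -1).
v_1 = A·v_0 = (7, 6, -1).
v_2 = A·v_1 = (-7, -12, -14).
v_3 = A·v_2 = (16, 42, 5).
v_4 = A·v_3 = (5, -42, -53).

v_4 = (5, -42, -53)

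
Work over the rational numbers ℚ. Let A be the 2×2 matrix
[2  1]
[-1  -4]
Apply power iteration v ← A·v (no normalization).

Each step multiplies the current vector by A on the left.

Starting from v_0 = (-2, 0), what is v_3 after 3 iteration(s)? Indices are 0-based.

v_3 = (-16, 22)

v_0 = (-2, 0).
v_1 = A·v_0 = (-4, 2).
v_2 = A·v_1 = (-6, -4).
v_3 = A·v_2 = (-16, 22).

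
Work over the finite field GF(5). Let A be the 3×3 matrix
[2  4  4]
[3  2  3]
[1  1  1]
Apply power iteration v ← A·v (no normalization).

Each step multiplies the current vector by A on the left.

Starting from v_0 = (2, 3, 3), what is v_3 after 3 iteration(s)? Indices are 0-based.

v_0 = (2, 3, 3).
v_1 = A·v_0 = (3, 1, 3).
v_2 = A·v_1 = (2, 0, 2).
v_3 = A·v_2 = (2, 2, 4).

v_3 = (2, 2, 4)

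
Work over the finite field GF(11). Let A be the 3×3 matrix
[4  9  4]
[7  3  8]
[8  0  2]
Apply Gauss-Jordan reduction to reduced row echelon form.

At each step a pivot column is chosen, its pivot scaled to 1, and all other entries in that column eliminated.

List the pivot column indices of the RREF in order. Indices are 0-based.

pivot columns: 0, 1, 2

pivot(0,0)=4: scale R0 → (1, 5, 1)
  clear (1,0): R1 −= (7)R0 → (0, 1, 1)
  clear (2,0): R2 −= (8)R0 → (0, 4, 5)
pivot(1,1)=1: scale R1 → (0, 1, 1)
  clear (0,1): R0 −= (5)R1 → (1, 0, 7)
  clear (2,1): R2 −= (4)R1 → (0, 0, 1)
pivot(2,2)=1: scale R2 → (0, 0, 1)
  clear (0,2): R0 −= (7)R2 → (1, 0, 0)
  clear (1,2): R1 −= (1)R2 → (0, 1, 0)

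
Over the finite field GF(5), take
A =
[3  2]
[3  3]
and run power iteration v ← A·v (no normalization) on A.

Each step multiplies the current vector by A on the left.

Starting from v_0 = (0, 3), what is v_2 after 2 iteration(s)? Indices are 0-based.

v_2 = (1, 0)

v_0 = (0, 3).
v_1 = A·v_0 = (1, 4).
v_2 = A·v_1 = (1, 0).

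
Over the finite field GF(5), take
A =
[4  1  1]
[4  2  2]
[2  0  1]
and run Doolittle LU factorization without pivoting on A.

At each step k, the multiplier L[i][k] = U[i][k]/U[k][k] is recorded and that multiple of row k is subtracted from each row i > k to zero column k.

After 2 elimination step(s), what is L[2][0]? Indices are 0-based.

[col 0] pivot 4
  R1 -= 1*R0 → (0, 1, 1)  (L[1][0] := 1)
  R2 -= 3*R0 → (0, 2, 3)  (L[2][0] := 3)
[col 1] pivot 1
  R2 -= 2*R1 → (0, 0, 1)  (L[2][1] := 2)

L[2][0] = 3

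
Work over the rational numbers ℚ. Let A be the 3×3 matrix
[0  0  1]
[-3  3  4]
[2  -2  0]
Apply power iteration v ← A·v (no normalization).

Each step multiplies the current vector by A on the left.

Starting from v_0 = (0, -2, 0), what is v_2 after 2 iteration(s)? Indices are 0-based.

v_2 = (4, -2, 12)

v_0 = (0, -2, 0).
v_1 = A·v_0 = (0, -6, 4).
v_2 = A·v_1 = (4, -2, 12).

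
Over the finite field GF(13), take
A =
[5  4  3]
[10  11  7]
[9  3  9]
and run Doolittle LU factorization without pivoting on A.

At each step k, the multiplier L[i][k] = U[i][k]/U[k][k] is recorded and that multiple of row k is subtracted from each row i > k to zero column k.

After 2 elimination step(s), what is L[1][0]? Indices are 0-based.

[col 0] pivot 5
  R1 -= 2*R0 → (0, 3, 1)  (L[1][0] := 2)
  R2 -= 7*R0 → (0, 1, 1)  (L[2][0] := 7)
[col 1] pivot 3
  R2 -= 9*R1 → (0, 0, 5)  (L[2][1] := 9)

L[1][0] = 2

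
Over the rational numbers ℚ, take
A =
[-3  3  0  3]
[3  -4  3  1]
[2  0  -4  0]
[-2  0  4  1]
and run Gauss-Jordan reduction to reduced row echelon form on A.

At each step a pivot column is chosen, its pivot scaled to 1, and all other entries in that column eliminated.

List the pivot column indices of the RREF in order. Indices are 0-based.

step 1: normalize row 0 (÷-3) = (1, -1, 0, -1)
  row 1: subtract 3×row0 = (0, -1, 3, 4)
  row 2: subtract 2×row0 = (0, 2, -4, 2)
  row 3: subtract -2×row0 = (0, -2, 4, -1)
step 2: normalize row 1 (÷-1) = (0, 1, -3, -4)
  row 0: subtract -1×row1 = (1, 0, -3, -5)
  row 2: subtract 2×row1 = (0, 0, 2, 10)
  row 3: subtract -2×row1 = (0, 0, -2, -9)
step 3: normalize row 2 (÷2) = (0, 0, 1, 5)
  row 0: subtract -3×row2 = (1, 0, 0, 10)
  row 1: subtract -3×row2 = (0, 1, 0, 11)
  row 3: subtract -2×row2 = (0, 0, 0, 1)
step 4: normalize row 3 (÷1) = (0, 0, 0, 1)
  row 0: subtract 10×row3 = (1, 0, 0, 0)
  row 1: subtract 11×row3 = (0, 1, 0, 0)
  row 2: subtract 5×row3 = (0, 0, 1, 0)

pivot columns: 0, 1, 2, 3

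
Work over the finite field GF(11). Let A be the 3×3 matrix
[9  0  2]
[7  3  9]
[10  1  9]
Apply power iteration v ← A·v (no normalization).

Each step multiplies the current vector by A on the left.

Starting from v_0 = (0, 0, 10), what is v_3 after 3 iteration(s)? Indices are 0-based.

v_3 = (6, 9, 2)

v_0 = (0, 0, 10).
v_1 = A·v_0 = (9, 2, 2).
v_2 = A·v_1 = (8, 10, 0).
v_3 = A·v_2 = (6, 9, 2).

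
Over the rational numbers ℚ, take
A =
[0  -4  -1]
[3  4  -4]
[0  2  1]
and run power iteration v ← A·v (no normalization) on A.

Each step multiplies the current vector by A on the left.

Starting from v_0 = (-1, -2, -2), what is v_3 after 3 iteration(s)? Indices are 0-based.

v_0 = (-1, -2, -2).
v_1 = A·v_0 = (10, -3, -6).
v_2 = A·v_1 = (18, 42, -12).
v_3 = A·v_2 = (-156, 270, 72).

v_3 = (-156, 270, 72)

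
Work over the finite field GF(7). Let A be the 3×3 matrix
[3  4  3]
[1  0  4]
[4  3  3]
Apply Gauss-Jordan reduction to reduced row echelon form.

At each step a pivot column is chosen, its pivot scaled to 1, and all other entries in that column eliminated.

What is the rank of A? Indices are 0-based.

[1] R0 /= 3  ⇒  (1, 6, 1)
     R1 -= 1·R0  ⇒  (0, 1, 3)
     R2 -= 4·R0  ⇒  (0, 0, 6)
[2] R1 /= 1  ⇒  (0, 1, 3)
     R0 -= 6·R1  ⇒  (1, 0, 4)
[3] R2 /= 6  ⇒  (0, 0, 1)
     R0 -= 4·R2  ⇒  (1, 0, 0)
     R1 -= 3·R2  ⇒  (0, 1, 0)

rank = 3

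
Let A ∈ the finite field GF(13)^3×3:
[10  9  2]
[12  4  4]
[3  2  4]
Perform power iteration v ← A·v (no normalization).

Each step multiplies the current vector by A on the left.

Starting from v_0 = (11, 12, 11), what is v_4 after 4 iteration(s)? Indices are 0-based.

v_0 = (11, 12, 11).
v_1 = A·v_0 = (6, 3, 10).
v_2 = A·v_1 = (3, 7, 12).
v_3 = A·v_2 = (0, 8, 6).
v_4 = A·v_3 = (6, 4, 1).

v_4 = (6, 4, 1)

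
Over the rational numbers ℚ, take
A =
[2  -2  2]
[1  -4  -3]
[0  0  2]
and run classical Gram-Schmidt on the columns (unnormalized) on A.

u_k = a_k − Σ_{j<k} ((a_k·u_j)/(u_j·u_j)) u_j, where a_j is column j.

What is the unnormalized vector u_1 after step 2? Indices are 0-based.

Step 1: u_0 = a_0 = (2, 1, 0).
Step 2: u_1 = a_1 − (-8/5)·u_0 = (6/5, -12/5, 0).

u_1 = (6/5, -12/5, 0)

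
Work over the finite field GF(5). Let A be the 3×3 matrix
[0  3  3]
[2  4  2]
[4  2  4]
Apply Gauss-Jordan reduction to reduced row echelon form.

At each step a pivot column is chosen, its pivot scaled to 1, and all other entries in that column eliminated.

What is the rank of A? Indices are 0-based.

rank = 3

step 1: exchange rows 0,1
step 1: normalize row 0 (÷2) = (1, 2, 1)
  row 2: subtract 4×row0 = (0, 4, 0)
step 2: normalize row 1 (÷3) = (0, 1, 1)
  row 0: subtract 2×row1 = (1, 0, 4)
  row 2: subtract 4×row1 = (0, 0, 1)
step 3: normalize row 2 (÷1) = (0, 0, 1)
  row 0: subtract 4×row2 = (1, 0, 0)
  row 1: subtract 1×row2 = (0, 1, 0)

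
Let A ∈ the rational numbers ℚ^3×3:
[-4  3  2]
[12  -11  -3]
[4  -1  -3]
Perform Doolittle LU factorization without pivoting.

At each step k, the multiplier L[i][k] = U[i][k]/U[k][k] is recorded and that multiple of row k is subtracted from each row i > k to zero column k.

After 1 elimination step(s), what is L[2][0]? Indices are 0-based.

[col 0] pivot -4
  R1 -= -3*R0 → (0, -2, 3)  (L[1][0] := -3)
  R2 -= -1*R0 → (0, 2, -1)  (L[2][0] := -1)

L[2][0] = -1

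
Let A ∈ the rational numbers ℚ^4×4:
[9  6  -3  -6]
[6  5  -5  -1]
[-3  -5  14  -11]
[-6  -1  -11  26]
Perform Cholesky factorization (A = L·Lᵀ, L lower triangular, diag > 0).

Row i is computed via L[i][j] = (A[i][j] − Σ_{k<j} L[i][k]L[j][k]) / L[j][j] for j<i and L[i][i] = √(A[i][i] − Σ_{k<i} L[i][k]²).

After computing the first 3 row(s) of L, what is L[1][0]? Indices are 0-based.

L[1][0] = 2

Step 1: L[0][0] = √(9) = 3.
  L[1][0] = (6) / L[0][0] = 2.
Step 2: L[1][1] = √(1) = 1.
  L[2][0] = (-3) / L[0][0] = -1.
  L[2][1] = (-3) / L[1][1] = -3.
Step 3: L[2][2] = √(4) = 2.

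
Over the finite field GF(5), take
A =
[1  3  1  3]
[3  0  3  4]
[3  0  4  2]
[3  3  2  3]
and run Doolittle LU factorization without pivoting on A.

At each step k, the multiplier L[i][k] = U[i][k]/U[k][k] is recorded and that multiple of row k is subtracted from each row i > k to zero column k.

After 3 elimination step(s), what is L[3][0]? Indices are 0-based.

L[3][0] = 3

Step 1: pivot at (0,0) is 1.
  row1 ← row1 − (3)·row0  ⇒  L[1][0]=3, U row1=(0, 1, 0, 0)
  row2 ← row2 − (3)·row0  ⇒  L[2][0]=3, U row2=(0, 1, 1, 3)
  row3 ← row3 − (3)·row0  ⇒  L[3][0]=3, U row3=(0, 4, 4, 4)
Step 2: pivot at (1,1) is 1.
  row2 ← row2 − (1)·row1  ⇒  L[2][1]=1, U row2=(0, 0, 1, 3)
  row3 ← row3 − (4)·row1  ⇒  L[3][1]=4, U row3=(0, 0, 4, 4)
Step 3: pivot at (2,2) is 1.
  row3 ← row3 − (4)·row2  ⇒  L[3][2]=4, U row3=(0, 0, 0, 2)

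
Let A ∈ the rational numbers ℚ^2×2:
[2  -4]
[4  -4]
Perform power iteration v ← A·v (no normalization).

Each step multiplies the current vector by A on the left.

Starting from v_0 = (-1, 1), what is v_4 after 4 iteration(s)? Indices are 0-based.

v_4 = (-176, -160)

v_0 = (-1, 1).
v_1 = A·v_0 = (-6, -8).
v_2 = A·v_1 = (20, 8).
v_3 = A·v_2 = (8, 48).
v_4 = A·v_3 = (-176, -160).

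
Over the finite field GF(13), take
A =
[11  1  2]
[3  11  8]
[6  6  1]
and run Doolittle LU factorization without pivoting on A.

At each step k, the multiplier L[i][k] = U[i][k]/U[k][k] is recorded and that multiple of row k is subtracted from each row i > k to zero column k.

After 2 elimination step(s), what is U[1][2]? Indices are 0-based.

U[1][2] = 11

k=0: U[0][0]=11
  eliminate (1,0): mult=5, new row 1: (0, 6, 11); set L[1][0]=5
  eliminate (2,0): mult=10, new row 2: (0, 9, 7); set L[2][0]=10
k=1: U[1][1]=6
  eliminate (2,1): mult=8, new row 2: (0, 0, 10); set L[2][1]=8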